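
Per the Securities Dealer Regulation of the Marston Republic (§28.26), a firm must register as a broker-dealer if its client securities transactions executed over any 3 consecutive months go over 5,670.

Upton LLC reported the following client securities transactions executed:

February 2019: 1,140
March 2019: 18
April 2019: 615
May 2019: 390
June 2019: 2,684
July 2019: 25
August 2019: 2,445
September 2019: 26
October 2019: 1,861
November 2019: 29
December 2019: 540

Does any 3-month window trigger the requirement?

No

February 2019–April 2019: 1,140 + 18 + 615 = 1,773 (under)
March 2019–May 2019: 18 + 615 + 390 = 1,023 (under)
April 2019–June 2019: 615 + 390 + 2,684 = 3,689 (under)
May 2019–July 2019: 390 + 2,684 + 25 = 3,099 (under)
June 2019–August 2019: 2,684 + 25 + 2,445 = 5,154 (under)
July 2019–September 2019: 25 + 2,445 + 26 = 2,496 (under)
August 2019–October 2019: 2,445 + 26 + 1,861 = 4,332 (under)
September 2019–November 2019: 26 + 1,861 + 29 = 1,916 (under)
October 2019–December 2019: 1,861 + 29 + 540 = 2,430 (under)
No window exceeds 5,670.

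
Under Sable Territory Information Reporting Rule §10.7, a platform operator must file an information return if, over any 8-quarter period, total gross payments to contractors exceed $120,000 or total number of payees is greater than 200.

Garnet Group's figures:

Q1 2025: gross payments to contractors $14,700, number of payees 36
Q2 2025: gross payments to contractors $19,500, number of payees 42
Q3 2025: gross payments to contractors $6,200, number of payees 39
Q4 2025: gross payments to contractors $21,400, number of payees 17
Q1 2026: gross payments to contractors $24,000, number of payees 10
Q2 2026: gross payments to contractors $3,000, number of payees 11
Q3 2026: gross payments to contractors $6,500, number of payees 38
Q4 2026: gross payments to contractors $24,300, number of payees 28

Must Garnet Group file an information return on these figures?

Yes

Total gross payments to contractors: $14,700 + $19,500 + $6,200 + $21,400 + $24,000 + $3,000 + $6,500 + $24,300 = $119,600 (≤ $120,000).
Total number of payees: 36 + 42 + 39 + 17 + 10 + 11 + 38 + 28 = 221 (> 200).
The test is 'or': at least one threshold is exceeded.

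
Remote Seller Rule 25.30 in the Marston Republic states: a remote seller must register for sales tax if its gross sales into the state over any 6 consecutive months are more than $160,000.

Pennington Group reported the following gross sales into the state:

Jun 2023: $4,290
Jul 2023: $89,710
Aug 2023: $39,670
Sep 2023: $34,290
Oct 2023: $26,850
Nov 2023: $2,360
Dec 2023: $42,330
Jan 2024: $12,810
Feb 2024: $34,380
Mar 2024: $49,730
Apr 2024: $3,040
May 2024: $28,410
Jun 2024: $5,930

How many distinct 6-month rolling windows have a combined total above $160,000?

4

Jun 2023–Nov 2023: $4,290 + $89,710 + $39,670 + $34,290 + $26,850 + $2,360 = $197,170 (over)
Jul 2023–Dec 2023: $89,710 + $39,670 + $34,290 + $26,850 + $2,360 + $42,330 = $235,210 (over)
Aug 2023–Jan 2024: $39,670 + $34,290 + $26,850 + $2,360 + $42,330 + $12,810 = $158,310 (under)
Sep 2023–Feb 2024: $34,290 + $26,850 + $2,360 + $42,330 + $12,810 + $34,380 = $153,020 (under)
Oct 2023–Mar 2024: $26,850 + $2,360 + $42,330 + $12,810 + $34,380 + $49,730 = $168,460 (over)
Nov 2023–Apr 2024: $2,360 + $42,330 + $12,810 + $34,380 + $49,730 + $3,040 = $144,650 (under)
Dec 2023–May 2024: $42,330 + $12,810 + $34,380 + $49,730 + $3,040 + $28,410 = $170,700 (over)
Jan 2024–Jun 2024: $12,810 + $34,380 + $49,730 + $3,040 + $28,410 + $5,930 = $134,300 (under)
4 windows exceed the threshold.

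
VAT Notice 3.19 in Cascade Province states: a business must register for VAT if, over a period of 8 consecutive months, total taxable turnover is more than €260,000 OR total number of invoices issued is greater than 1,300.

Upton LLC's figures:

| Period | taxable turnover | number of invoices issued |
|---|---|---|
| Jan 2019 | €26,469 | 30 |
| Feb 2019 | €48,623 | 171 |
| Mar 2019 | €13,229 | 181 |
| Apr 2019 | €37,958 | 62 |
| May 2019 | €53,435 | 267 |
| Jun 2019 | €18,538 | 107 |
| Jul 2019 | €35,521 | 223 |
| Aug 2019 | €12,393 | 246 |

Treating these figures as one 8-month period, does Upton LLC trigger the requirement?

Total taxable turnover: €26,469 + €48,623 + €13,229 + €37,958 + €53,435 + €18,538 + €35,521 + €12,393 = €246,166 (≤ €260,000).
Total number of invoices issued: 30 + 171 + 181 + 62 + 267 + 107 + 223 + 246 = 1,287 (≤ 1,300).
The test is 'or': neither threshold is exceeded.

No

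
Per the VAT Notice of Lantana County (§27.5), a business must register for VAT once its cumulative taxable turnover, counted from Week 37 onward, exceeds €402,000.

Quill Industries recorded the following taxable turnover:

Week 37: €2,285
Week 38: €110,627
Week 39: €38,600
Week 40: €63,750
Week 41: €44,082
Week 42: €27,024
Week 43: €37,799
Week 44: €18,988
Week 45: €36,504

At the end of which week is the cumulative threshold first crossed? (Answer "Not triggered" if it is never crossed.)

Not triggered

Through Week 37: €2,285
Through Week 38: €112,912
Through Week 39: €151,512
Through Week 40: €215,262
Through Week 41: €259,344
Through Week 42: €286,368
Through Week 43: €324,167
Through Week 44: €343,155
Through Week 45: €379,659
Final cumulative total €379,659 ≤ €402,000; the threshold is never exceeded.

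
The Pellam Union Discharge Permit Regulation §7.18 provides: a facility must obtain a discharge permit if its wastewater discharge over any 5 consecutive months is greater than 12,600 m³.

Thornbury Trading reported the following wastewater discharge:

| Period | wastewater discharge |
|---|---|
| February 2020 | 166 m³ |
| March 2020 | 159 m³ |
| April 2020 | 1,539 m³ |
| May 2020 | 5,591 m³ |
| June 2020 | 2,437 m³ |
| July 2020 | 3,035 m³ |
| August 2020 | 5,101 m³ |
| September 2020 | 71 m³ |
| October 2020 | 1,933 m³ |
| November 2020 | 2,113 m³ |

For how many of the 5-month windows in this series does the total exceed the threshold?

3

February 2020–June 2020: 166 m³ + 159 m³ + 1,539 m³ + 5,591 m³ + 2,437 m³ = 9,892 m³ (under)
March 2020–July 2020: 159 m³ + 1,539 m³ + 5,591 m³ + 2,437 m³ + 3,035 m³ = 12,761 m³ (over)
April 2020–August 2020: 1,539 m³ + 5,591 m³ + 2,437 m³ + 3,035 m³ + 5,101 m³ = 17,703 m³ (over)
May 2020–September 2020: 5,591 m³ + 2,437 m³ + 3,035 m³ + 5,101 m³ + 71 m³ = 16,235 m³ (over)
June 2020–October 2020: 2,437 m³ + 3,035 m³ + 5,101 m³ + 71 m³ + 1,933 m³ = 12,577 m³ (under)
July 2020–November 2020: 3,035 m³ + 5,101 m³ + 71 m³ + 1,933 m³ + 2,113 m³ = 12,253 m³ (under)
3 windows exceed the threshold.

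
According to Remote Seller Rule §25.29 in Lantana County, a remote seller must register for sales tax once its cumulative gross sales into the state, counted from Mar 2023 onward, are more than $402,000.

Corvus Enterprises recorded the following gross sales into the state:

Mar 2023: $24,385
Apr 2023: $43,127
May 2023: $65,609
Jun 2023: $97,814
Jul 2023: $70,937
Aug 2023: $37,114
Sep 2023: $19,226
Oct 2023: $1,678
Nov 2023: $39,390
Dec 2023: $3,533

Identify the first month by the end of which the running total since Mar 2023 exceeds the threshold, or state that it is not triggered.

Dec 2023

Through Mar 2023: $24,385
Through Apr 2023: $67,512
Through May 2023: $133,121
Through Jun 2023: $230,935
Through Jul 2023: $301,872
Through Aug 2023: $338,986
Through Sep 2023: $358,212
Through Oct 2023: $359,890
Through Nov 2023: $399,280
Through Dec 2023: $402,813 ← exceeds threshold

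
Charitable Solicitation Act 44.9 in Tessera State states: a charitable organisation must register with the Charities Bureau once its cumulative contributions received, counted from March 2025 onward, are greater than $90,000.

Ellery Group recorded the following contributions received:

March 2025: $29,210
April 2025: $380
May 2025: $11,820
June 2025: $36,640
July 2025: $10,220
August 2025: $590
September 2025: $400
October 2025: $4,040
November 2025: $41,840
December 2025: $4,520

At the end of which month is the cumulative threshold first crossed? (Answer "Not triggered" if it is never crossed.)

Through March 2025: $29,210
Through April 2025: $29,590
Through May 2025: $41,410
Through June 2025: $78,050
Through July 2025: $88,270
Through August 2025: $88,860
Through September 2025: $89,260
Through October 2025: $93,300 ← exceeds threshold

October 2025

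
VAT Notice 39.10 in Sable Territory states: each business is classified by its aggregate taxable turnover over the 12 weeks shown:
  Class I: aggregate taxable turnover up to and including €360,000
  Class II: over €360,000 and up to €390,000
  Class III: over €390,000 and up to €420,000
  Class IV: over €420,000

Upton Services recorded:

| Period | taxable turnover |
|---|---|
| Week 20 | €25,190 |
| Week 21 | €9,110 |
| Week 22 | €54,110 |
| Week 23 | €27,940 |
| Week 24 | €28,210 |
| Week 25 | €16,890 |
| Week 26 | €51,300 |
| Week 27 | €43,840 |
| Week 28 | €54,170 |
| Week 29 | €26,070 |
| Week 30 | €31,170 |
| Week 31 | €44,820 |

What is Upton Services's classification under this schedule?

Class III

Aggregate taxable turnover: €25,190 + €9,110 + €54,110 + €27,940 + €28,210 + €16,890 + €51,300 + €43,840 + €54,170 + €26,070 + €31,170 + €44,820 = €412,820.
€390,000 < €412,820 ≤ €420,000, so Class III applies.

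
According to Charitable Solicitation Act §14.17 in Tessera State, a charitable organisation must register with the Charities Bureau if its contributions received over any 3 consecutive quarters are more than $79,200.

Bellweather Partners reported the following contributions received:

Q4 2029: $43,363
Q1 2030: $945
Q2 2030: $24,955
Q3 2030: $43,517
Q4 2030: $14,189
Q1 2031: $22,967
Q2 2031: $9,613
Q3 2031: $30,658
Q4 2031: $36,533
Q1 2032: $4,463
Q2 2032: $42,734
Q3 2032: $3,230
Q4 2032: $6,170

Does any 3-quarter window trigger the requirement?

Yes

Q4 2029–Q2 2030: $43,363 + $945 + $24,955 = $69,263 (under)
Q1 2030–Q3 2030: $945 + $24,955 + $43,517 = $69,417 (under)
Q2 2030–Q4 2030: $24,955 + $43,517 + $14,189 = $82,661 (over)
Q3 2030–Q1 2031: $43,517 + $14,189 + $22,967 = $80,673 (over)
Q4 2030–Q2 2031: $14,189 + $22,967 + $9,613 = $46,769 (under)
Q1 2031–Q3 2031: $22,967 + $9,613 + $30,658 = $63,238 (under)
Q2 2031–Q4 2031: $9,613 + $30,658 + $36,533 = $76,804 (under)
Q3 2031–Q1 2032: $30,658 + $36,533 + $4,463 = $71,654 (under)
Q4 2031–Q2 2032: $36,533 + $4,463 + $42,734 = $83,730 (over)
Q1 2032–Q3 2032: $4,463 + $42,734 + $3,230 = $50,427 (under)
Q2 2032–Q4 2032: $42,734 + $3,230 + $6,170 = $52,134 (under)
At least one window exceeds $79,200.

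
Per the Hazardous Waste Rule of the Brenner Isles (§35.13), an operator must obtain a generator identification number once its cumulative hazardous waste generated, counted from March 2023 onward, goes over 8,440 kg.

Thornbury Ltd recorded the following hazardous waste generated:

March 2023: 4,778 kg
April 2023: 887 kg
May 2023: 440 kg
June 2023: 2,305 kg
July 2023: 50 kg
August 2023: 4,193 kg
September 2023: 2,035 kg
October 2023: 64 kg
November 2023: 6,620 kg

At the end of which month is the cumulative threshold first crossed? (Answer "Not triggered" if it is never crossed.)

July 2023

Through March 2023: 4,778 kg
Through April 2023: 5,665 kg
Through May 2023: 6,105 kg
Through June 2023: 8,410 kg
Through July 2023: 8,460 kg ← exceeds threshold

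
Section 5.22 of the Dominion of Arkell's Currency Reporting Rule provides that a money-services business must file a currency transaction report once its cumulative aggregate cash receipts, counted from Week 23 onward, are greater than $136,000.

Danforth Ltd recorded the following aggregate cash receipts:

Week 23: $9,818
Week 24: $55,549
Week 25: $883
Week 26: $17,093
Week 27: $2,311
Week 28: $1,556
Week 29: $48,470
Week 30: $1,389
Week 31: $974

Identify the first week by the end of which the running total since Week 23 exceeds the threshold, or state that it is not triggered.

Through Week 23: $9,818
Through Week 24: $65,367
Through Week 25: $66,250
Through Week 26: $83,343
Through Week 27: $85,654
Through Week 28: $87,210
Through Week 29: $135,680
Through Week 30: $137,069 ← exceeds threshold

Week 30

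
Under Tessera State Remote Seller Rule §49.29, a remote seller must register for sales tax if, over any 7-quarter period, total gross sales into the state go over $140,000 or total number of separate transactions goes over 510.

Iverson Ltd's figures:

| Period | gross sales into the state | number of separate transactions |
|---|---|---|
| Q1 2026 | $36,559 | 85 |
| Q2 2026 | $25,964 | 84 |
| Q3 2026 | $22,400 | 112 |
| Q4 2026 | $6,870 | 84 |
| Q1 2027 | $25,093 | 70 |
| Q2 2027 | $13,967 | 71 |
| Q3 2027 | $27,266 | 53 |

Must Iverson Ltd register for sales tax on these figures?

Yes

Total gross sales into the state: $36,559 + $25,964 + $22,400 + $6,870 + $25,093 + $13,967 + $27,266 = $158,119 (> $140,000).
Total number of separate transactions: 85 + 84 + 112 + 84 + 70 + 71 + 53 = 559 (> 510).
The test is 'or': at least one threshold is exceeded.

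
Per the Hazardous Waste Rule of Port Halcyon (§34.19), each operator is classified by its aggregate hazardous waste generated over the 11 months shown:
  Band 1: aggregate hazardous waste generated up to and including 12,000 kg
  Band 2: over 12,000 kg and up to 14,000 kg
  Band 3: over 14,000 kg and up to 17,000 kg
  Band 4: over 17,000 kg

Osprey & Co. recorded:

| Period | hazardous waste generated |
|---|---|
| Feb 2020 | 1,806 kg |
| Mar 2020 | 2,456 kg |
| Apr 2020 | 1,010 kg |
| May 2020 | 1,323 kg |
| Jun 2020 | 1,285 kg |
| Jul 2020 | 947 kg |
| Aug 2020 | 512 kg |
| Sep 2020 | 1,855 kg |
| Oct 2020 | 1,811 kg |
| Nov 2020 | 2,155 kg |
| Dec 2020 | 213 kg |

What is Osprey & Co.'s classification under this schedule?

Band 3

Aggregate hazardous waste generated: 1,806 kg + 2,456 kg + 1,010 kg + 1,323 kg + 1,285 kg + 947 kg + 512 kg + 1,855 kg + 1,811 kg + 2,155 kg + 213 kg = 15,373 kg.
14,000 kg < 15,373 kg ≤ 17,000 kg, so Band 3 applies.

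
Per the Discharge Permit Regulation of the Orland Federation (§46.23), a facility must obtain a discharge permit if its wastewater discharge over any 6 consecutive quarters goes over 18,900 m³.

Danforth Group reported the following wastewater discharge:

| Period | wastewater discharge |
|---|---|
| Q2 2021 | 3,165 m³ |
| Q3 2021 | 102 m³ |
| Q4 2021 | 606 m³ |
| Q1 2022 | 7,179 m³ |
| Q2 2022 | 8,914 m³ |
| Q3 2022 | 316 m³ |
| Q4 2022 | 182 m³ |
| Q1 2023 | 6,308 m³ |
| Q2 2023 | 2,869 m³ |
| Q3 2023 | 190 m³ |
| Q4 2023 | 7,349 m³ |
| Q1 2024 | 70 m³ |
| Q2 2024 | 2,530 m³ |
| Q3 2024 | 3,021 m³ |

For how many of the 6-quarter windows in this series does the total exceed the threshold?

4

Q2 2021–Q3 2022: 3,165 m³ + 102 m³ + 606 m³ + 7,179 m³ + 8,914 m³ + 316 m³ = 20,282 m³ (over)
Q3 2021–Q4 2022: 102 m³ + 606 m³ + 7,179 m³ + 8,914 m³ + 316 m³ + 182 m³ = 17,299 m³ (under)
Q4 2021–Q1 2023: 606 m³ + 7,179 m³ + 8,914 m³ + 316 m³ + 182 m³ + 6,308 m³ = 23,505 m³ (over)
Q1 2022–Q2 2023: 7,179 m³ + 8,914 m³ + 316 m³ + 182 m³ + 6,308 m³ + 2,869 m³ = 25,768 m³ (over)
Q2 2022–Q3 2023: 8,914 m³ + 316 m³ + 182 m³ + 6,308 m³ + 2,869 m³ + 190 m³ = 18,779 m³ (under)
Q3 2022–Q4 2023: 316 m³ + 182 m³ + 6,308 m³ + 2,869 m³ + 190 m³ + 7,349 m³ = 17,214 m³ (under)
Q4 2022–Q1 2024: 182 m³ + 6,308 m³ + 2,869 m³ + 190 m³ + 7,349 m³ + 70 m³ = 16,968 m³ (under)
Q1 2023–Q2 2024: 6,308 m³ + 2,869 m³ + 190 m³ + 7,349 m³ + 70 m³ + 2,530 m³ = 19,316 m³ (over)
Q2 2023–Q3 2024: 2,869 m³ + 190 m³ + 7,349 m³ + 70 m³ + 2,530 m³ + 3,021 m³ = 16,029 m³ (under)
4 windows exceed the threshold.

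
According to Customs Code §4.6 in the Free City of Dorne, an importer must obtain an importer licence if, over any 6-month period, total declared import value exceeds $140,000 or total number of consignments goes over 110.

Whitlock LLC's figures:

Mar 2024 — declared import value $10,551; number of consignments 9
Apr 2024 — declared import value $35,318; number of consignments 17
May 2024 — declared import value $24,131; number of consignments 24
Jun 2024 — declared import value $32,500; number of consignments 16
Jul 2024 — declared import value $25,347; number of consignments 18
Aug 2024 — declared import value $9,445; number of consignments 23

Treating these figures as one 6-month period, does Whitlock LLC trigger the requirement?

Total declared import value: $10,551 + $35,318 + $24,131 + $32,500 + $25,347 + $9,445 = $137,292 (≤ $140,000).
Total number of consignments: 9 + 17 + 24 + 16 + 18 + 23 = 107 (≤ 110).
The test is 'or': neither threshold is exceeded.

No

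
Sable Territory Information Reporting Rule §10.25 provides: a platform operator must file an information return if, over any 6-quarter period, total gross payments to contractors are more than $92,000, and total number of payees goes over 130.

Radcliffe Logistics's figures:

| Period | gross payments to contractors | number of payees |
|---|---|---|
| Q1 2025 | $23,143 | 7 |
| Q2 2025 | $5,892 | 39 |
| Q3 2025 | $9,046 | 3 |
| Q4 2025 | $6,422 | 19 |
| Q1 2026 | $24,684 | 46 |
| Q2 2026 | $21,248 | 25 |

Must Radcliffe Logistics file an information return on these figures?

No

Total gross payments to contractors: $23,143 + $5,892 + $9,046 + $6,422 + $24,684 + $21,248 = $90,435 (≤ $92,000).
Total number of payees: 7 + 39 + 3 + 19 + 46 + 25 = 139 (> 130).
The test is 'and': the rule requires both, and at least one is not exceeded.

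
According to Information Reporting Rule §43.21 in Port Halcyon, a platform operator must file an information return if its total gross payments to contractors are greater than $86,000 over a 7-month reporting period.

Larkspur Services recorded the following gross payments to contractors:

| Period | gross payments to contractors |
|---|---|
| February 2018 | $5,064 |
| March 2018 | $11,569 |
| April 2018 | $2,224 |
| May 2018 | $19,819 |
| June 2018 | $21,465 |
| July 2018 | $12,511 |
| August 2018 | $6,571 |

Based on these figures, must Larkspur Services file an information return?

No

Total gross payments to contractors: $5,064 + $11,569 + $2,224 + $19,819 + $21,465 + $12,511 + $6,571 = $79,223.
$79,223 ≤ $86,000, so the threshold is not exceeded.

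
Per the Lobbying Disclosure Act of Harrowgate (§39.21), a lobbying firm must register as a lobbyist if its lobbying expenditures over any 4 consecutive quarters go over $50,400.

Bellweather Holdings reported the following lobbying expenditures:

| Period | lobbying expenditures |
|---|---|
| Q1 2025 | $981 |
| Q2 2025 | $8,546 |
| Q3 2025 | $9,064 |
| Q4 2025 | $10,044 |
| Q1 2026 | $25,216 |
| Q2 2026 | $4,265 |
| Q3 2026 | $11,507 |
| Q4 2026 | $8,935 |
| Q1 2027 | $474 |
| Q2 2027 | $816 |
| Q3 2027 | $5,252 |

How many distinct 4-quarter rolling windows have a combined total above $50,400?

Q1 2025–Q4 2025: $981 + $8,546 + $9,064 + $10,044 = $28,635 (under)
Q2 2025–Q1 2026: $8,546 + $9,064 + $10,044 + $25,216 = $52,870 (over)
Q3 2025–Q2 2026: $9,064 + $10,044 + $25,216 + $4,265 = $48,589 (under)
Q4 2025–Q3 2026: $10,044 + $25,216 + $4,265 + $11,507 = $51,032 (over)
Q1 2026–Q4 2026: $25,216 + $4,265 + $11,507 + $8,935 = $49,923 (under)
Q2 2026–Q1 2027: $4,265 + $11,507 + $8,935 + $474 = $25,181 (under)
Q3 2026–Q2 2027: $11,507 + $8,935 + $474 + $816 = $21,732 (under)
Q4 2026–Q3 2027: $8,935 + $474 + $816 + $5,252 = $15,477 (under)
2 windows exceed the threshold.

2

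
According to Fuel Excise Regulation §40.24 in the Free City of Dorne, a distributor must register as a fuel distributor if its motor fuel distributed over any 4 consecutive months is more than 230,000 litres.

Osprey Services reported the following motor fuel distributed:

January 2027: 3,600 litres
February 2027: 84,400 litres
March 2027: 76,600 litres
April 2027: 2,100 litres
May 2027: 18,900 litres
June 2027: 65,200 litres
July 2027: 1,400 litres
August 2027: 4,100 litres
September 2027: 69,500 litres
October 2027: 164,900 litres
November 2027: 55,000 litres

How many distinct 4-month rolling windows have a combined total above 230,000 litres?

2

January 2027–April 2027: 3,600 litres + 84,400 litres + 76,600 litres + 2,100 litres = 166,700 litres (under)
February 2027–May 2027: 84,400 litres + 76,600 litres + 2,100 litres + 18,900 litres = 182,000 litres (under)
March 2027–June 2027: 76,600 litres + 2,100 litres + 18,900 litres + 65,200 litres = 162,800 litres (under)
April 2027–July 2027: 2,100 litres + 18,900 litres + 65,200 litres + 1,400 litres = 87,600 litres (under)
May 2027–August 2027: 18,900 litres + 65,200 litres + 1,400 litres + 4,100 litres = 89,600 litres (under)
June 2027–September 2027: 65,200 litres + 1,400 litres + 4,100 litres + 69,500 litres = 140,200 litres (under)
July 2027–October 2027: 1,400 litres + 4,100 litres + 69,500 litres + 164,900 litres = 239,900 litres (over)
August 2027–November 2027: 4,100 litres + 69,500 litres + 164,900 litres + 55,000 litres = 293,500 litres (over)
2 windows exceed the threshold.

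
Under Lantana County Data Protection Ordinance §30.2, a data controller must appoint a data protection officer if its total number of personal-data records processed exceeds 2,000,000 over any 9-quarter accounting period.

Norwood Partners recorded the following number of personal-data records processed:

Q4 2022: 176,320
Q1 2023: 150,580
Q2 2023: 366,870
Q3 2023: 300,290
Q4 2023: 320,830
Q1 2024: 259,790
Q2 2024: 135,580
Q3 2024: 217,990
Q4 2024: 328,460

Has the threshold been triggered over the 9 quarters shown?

Yes

Total number of personal-data records processed: 176,320 + 150,580 + 366,870 + 300,290 + 320,830 + 259,790 + 135,580 + 217,990 + 328,460 = 2,256,710.
2,256,710 > 2,000,000, so the threshold is exceeded.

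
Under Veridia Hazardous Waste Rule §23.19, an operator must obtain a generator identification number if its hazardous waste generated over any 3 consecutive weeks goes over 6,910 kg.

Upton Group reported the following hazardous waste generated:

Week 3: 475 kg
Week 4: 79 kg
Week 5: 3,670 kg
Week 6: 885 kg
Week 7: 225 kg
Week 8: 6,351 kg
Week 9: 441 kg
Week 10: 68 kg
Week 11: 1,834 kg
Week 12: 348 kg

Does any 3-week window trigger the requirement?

Yes

Week 3–Week 5: 475 kg + 79 kg + 3,670 kg = 4,224 kg (under)
Week 4–Week 6: 79 kg + 3,670 kg + 885 kg = 4,634 kg (under)
Week 5–Week 7: 3,670 kg + 885 kg + 225 kg = 4,780 kg (under)
Week 6–Week 8: 885 kg + 225 kg + 6,351 kg = 7,461 kg (over)
Week 7–Week 9: 225 kg + 6,351 kg + 441 kg = 7,017 kg (over)
Week 8–Week 10: 6,351 kg + 441 kg + 68 kg = 6,860 kg (under)
Week 9–Week 11: 441 kg + 68 kg + 1,834 kg = 2,343 kg (under)
Week 10–Week 12: 68 kg + 1,834 kg + 348 kg = 2,250 kg (under)
At least one window exceeds 6,910 kg.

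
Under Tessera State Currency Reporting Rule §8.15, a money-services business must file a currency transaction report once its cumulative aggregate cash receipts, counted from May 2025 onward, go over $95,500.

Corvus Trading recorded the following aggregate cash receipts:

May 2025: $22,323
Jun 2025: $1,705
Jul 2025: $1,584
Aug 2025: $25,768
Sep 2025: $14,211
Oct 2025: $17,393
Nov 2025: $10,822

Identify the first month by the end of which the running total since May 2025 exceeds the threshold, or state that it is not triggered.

Not triggered

Through May 2025: $22,323
Through Jun 2025: $24,028
Through Jul 2025: $25,612
Through Aug 2025: $51,380
Through Sep 2025: $65,591
Through Oct 2025: $82,984
Through Nov 2025: $93,806
Final cumulative total $93,806 ≤ $95,500; the threshold is never exceeded.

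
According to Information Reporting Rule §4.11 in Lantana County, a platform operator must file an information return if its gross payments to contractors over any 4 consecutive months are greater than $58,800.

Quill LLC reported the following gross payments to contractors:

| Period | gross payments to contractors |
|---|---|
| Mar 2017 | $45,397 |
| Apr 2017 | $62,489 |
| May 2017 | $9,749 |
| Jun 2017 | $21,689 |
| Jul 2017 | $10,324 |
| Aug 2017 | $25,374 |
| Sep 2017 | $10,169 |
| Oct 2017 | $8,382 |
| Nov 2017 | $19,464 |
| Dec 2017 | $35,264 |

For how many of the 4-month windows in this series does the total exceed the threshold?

6

Mar 2017–Jun 2017: $45,397 + $62,489 + $9,749 + $21,689 = $139,324 (over)
Apr 2017–Jul 2017: $62,489 + $9,749 + $21,689 + $10,324 = $104,251 (over)
May 2017–Aug 2017: $9,749 + $21,689 + $10,324 + $25,374 = $67,136 (over)
Jun 2017–Sep 2017: $21,689 + $10,324 + $25,374 + $10,169 = $67,556 (over)
Jul 2017–Oct 2017: $10,324 + $25,374 + $10,169 + $8,382 = $54,249 (under)
Aug 2017–Nov 2017: $25,374 + $10,169 + $8,382 + $19,464 = $63,389 (over)
Sep 2017–Dec 2017: $10,169 + $8,382 + $19,464 + $35,264 = $73,279 (over)
6 windows exceed the threshold.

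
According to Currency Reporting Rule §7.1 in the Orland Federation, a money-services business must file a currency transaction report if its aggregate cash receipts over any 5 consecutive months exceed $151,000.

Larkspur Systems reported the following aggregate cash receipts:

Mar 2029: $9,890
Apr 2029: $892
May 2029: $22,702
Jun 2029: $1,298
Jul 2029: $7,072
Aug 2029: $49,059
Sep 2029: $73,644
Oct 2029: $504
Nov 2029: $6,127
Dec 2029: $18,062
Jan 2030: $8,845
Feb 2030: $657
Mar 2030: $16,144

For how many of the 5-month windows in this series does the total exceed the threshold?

Mar 2029–Jul 2029: $9,890 + $892 + $22,702 + $1,298 + $7,072 = $41,854 (under)
Apr 2029–Aug 2029: $892 + $22,702 + $1,298 + $7,072 + $49,059 = $81,023 (under)
May 2029–Sep 2029: $22,702 + $1,298 + $7,072 + $49,059 + $73,644 = $153,775 (over)
Jun 2029–Oct 2029: $1,298 + $7,072 + $49,059 + $73,644 + $504 = $131,577 (under)
Jul 2029–Nov 2029: $7,072 + $49,059 + $73,644 + $504 + $6,127 = $136,406 (under)
Aug 2029–Dec 2029: $49,059 + $73,644 + $504 + $6,127 + $18,062 = $147,396 (under)
Sep 2029–Jan 2030: $73,644 + $504 + $6,127 + $18,062 + $8,845 = $107,182 (under)
Oct 2029–Feb 2030: $504 + $6,127 + $18,062 + $8,845 + $657 = $34,195 (under)
Nov 2029–Mar 2030: $6,127 + $18,062 + $8,845 + $657 + $16,144 = $49,835 (under)
1 window exceeds the threshold.

1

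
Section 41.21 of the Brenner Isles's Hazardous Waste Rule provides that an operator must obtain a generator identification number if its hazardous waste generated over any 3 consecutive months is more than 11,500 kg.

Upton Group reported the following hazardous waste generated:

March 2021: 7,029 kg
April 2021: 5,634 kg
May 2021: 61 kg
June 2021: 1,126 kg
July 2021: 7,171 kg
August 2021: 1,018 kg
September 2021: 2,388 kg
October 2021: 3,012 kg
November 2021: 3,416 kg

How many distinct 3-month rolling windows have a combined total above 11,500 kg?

1

March 2021–May 2021: 7,029 kg + 5,634 kg + 61 kg = 12,724 kg (over)
April 2021–June 2021: 5,634 kg + 61 kg + 1,126 kg = 6,821 kg (under)
May 2021–July 2021: 61 kg + 1,126 kg + 7,171 kg = 8,358 kg (under)
June 2021–August 2021: 1,126 kg + 7,171 kg + 1,018 kg = 9,315 kg (under)
July 2021–September 2021: 7,171 kg + 1,018 kg + 2,388 kg = 10,577 kg (under)
August 2021–October 2021: 1,018 kg + 2,388 kg + 3,012 kg = 6,418 kg (under)
September 2021–November 2021: 2,388 kg + 3,012 kg + 3,416 kg = 8,816 kg (under)
1 window exceeds the threshold.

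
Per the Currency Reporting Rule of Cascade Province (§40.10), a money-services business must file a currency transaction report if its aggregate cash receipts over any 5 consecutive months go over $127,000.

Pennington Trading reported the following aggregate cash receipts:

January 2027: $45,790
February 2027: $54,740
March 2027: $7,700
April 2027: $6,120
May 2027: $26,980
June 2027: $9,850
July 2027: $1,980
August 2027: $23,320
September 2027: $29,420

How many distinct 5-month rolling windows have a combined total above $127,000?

1

January 2027–May 2027: $45,790 + $54,740 + $7,700 + $6,120 + $26,980 = $141,330 (over)
February 2027–June 2027: $54,740 + $7,700 + $6,120 + $26,980 + $9,850 = $105,390 (under)
March 2027–July 2027: $7,700 + $6,120 + $26,980 + $9,850 + $1,980 = $52,630 (under)
April 2027–August 2027: $6,120 + $26,980 + $9,850 + $1,980 + $23,320 = $68,250 (under)
May 2027–September 2027: $26,980 + $9,850 + $1,980 + $23,320 + $29,420 = $91,550 (under)
1 window exceeds the threshold.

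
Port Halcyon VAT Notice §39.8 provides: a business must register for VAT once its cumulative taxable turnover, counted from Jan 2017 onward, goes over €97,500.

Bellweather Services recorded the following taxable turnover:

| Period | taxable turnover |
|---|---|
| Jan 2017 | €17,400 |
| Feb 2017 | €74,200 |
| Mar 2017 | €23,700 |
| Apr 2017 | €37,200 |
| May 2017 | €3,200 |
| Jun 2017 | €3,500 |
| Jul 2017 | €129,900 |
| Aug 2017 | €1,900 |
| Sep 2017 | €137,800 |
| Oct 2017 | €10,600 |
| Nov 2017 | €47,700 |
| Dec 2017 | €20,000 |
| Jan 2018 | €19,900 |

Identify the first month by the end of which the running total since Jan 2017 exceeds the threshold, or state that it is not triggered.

Through Jan 2017: €17,400
Through Feb 2017: €91,600
Through Mar 2017: €115,300 ← exceeds threshold

Mar 2017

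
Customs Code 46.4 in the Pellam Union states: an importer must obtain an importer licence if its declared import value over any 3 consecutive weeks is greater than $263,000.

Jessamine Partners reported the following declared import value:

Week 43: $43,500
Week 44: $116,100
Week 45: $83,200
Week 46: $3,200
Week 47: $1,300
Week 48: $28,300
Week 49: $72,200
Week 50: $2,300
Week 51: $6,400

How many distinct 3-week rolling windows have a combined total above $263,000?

0

Week 43–Week 45: $43,500 + $116,100 + $83,200 = $242,800 (under)
Week 44–Week 46: $116,100 + $83,200 + $3,200 = $202,500 (under)
Week 45–Week 47: $83,200 + $3,200 + $1,300 = $87,700 (under)
Week 46–Week 48: $3,200 + $1,300 + $28,300 = $32,800 (under)
Week 47–Week 49: $1,300 + $28,300 + $72,200 = $101,800 (under)
Week 48–Week 50: $28,300 + $72,200 + $2,300 = $102,800 (under)
Week 49–Week 51: $72,200 + $2,300 + $6,400 = $80,900 (under)
0 windows exceed the threshold.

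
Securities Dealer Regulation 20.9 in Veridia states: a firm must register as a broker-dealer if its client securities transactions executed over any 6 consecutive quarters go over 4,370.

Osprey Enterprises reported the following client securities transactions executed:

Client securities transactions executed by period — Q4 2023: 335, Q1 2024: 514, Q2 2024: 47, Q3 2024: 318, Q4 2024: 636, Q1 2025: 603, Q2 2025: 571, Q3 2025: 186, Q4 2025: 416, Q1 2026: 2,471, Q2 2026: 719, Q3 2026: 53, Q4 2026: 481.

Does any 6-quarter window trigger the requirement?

Q4 2023–Q1 2025: 335 + 514 + 47 + 318 + 636 + 603 = 2,453 (under)
Q1 2024–Q2 2025: 514 + 47 + 318 + 636 + 603 + 571 = 2,689 (under)
Q2 2024–Q3 2025: 47 + 318 + 636 + 603 + 571 + 186 = 2,361 (under)
Q3 2024–Q4 2025: 318 + 636 + 603 + 571 + 186 + 416 = 2,730 (under)
Q4 2024–Q1 2026: 636 + 603 + 571 + 186 + 416 + 2,471 = 4,883 (over)
Q1 2025–Q2 2026: 603 + 571 + 186 + 416 + 2,471 + 719 = 4,966 (over)
Q2 2025–Q3 2026: 571 + 186 + 416 + 2,471 + 719 + 53 = 4,416 (over)
Q3 2025–Q4 2026: 186 + 416 + 2,471 + 719 + 53 + 481 = 4,326 (under)
At least one window exceeds 4,370.

Yes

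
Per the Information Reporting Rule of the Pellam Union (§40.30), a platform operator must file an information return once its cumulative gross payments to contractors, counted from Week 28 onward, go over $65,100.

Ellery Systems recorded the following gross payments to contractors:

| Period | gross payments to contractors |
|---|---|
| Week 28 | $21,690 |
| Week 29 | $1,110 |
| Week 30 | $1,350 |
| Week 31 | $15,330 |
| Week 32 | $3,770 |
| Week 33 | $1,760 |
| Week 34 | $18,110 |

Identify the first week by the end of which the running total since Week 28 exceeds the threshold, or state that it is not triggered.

Not triggered

Through Week 28: $21,690
Through Week 29: $22,800
Through Week 30: $24,150
Through Week 31: $39,480
Through Week 32: $43,250
Through Week 33: $45,010
Through Week 34: $63,120
Final cumulative total $63,120 ≤ $65,100; the threshold is never exceeded.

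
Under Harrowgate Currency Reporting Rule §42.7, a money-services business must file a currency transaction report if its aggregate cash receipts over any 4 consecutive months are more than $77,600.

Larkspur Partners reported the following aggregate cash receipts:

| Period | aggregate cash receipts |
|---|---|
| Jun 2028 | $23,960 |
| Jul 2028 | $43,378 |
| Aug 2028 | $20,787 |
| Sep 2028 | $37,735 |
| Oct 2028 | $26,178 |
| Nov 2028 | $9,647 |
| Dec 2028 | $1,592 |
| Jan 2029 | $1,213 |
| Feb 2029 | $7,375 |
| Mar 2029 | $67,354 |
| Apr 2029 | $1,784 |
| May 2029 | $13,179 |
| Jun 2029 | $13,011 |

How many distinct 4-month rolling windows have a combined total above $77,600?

Jun 2028–Sep 2028: $23,960 + $43,378 + $20,787 + $37,735 = $125,860 (over)
Jul 2028–Oct 2028: $43,378 + $20,787 + $37,735 + $26,178 = $128,078 (over)
Aug 2028–Nov 2028: $20,787 + $37,735 + $26,178 + $9,647 = $94,347 (over)
Sep 2028–Dec 2028: $37,735 + $26,178 + $9,647 + $1,592 = $75,152 (under)
Oct 2028–Jan 2029: $26,178 + $9,647 + $1,592 + $1,213 = $38,630 (under)
Nov 2028–Feb 2029: $9,647 + $1,592 + $1,213 + $7,375 = $19,827 (under)
Dec 2028–Mar 2029: $1,592 + $1,213 + $7,375 + $67,354 = $77,534 (under)
Jan 2029–Apr 2029: $1,213 + $7,375 + $67,354 + $1,784 = $77,726 (over)
Feb 2029–May 2029: $7,375 + $67,354 + $1,784 + $13,179 = $89,692 (over)
Mar 2029–Jun 2029: $67,354 + $1,784 + $13,179 + $13,011 = $95,328 (over)
6 windows exceed the threshold.

6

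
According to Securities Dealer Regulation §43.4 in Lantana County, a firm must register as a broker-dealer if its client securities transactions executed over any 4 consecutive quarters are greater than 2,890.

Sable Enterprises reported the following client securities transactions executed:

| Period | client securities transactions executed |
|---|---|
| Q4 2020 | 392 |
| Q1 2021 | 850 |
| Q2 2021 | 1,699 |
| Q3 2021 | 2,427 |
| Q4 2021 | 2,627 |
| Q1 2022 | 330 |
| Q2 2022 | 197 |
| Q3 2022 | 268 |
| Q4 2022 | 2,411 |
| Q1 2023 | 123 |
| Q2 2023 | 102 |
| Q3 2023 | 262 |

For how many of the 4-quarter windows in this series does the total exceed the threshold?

9

Q4 2020–Q3 2021: 392 + 850 + 1,699 + 2,427 = 5,368 (over)
Q1 2021–Q4 2021: 850 + 1,699 + 2,427 + 2,627 = 7,603 (over)
Q2 2021–Q1 2022: 1,699 + 2,427 + 2,627 + 330 = 7,083 (over)
Q3 2021–Q2 2022: 2,427 + 2,627 + 330 + 197 = 5,581 (over)
Q4 2021–Q3 2022: 2,627 + 330 + 197 + 268 = 3,422 (over)
Q1 2022–Q4 2022: 330 + 197 + 268 + 2,411 = 3,206 (over)
Q2 2022–Q1 2023: 197 + 268 + 2,411 + 123 = 2,999 (over)
Q3 2022–Q2 2023: 268 + 2,411 + 123 + 102 = 2,904 (over)
Q4 2022–Q3 2023: 2,411 + 123 + 102 + 262 = 2,898 (over)
9 windows exceed the threshold.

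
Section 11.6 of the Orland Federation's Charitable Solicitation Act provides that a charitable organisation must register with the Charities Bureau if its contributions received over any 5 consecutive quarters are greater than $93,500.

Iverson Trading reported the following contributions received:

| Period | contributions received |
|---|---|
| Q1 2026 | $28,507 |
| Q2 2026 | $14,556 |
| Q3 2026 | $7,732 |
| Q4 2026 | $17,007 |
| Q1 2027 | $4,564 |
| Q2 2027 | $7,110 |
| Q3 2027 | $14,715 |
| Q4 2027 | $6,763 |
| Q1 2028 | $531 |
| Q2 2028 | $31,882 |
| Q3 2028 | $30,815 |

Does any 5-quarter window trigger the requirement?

No

Q1 2026–Q1 2027: $28,507 + $14,556 + $7,732 + $17,007 + $4,564 = $72,366 (under)
Q2 2026–Q2 2027: $14,556 + $7,732 + $17,007 + $4,564 + $7,110 = $50,969 (under)
Q3 2026–Q3 2027: $7,732 + $17,007 + $4,564 + $7,110 + $14,715 = $51,128 (under)
Q4 2026–Q4 2027: $17,007 + $4,564 + $7,110 + $14,715 + $6,763 = $50,159 (under)
Q1 2027–Q1 2028: $4,564 + $7,110 + $14,715 + $6,763 + $531 = $33,683 (under)
Q2 2027–Q2 2028: $7,110 + $14,715 + $6,763 + $531 + $31,882 = $61,001 (under)
Q3 2027–Q3 2028: $14,715 + $6,763 + $531 + $31,882 + $30,815 = $84,706 (under)
No window exceeds $93,500.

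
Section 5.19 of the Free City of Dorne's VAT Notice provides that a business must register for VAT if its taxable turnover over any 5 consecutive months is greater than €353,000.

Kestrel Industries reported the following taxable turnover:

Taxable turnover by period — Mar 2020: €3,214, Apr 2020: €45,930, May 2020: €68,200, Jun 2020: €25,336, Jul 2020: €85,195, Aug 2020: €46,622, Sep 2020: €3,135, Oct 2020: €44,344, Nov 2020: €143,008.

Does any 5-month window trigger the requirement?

Mar 2020–Jul 2020: €3,214 + €45,930 + €68,200 + €25,336 + €85,195 = €227,875 (under)
Apr 2020–Aug 2020: €45,930 + €68,200 + €25,336 + €85,195 + €46,622 = €271,283 (under)
May 2020–Sep 2020: €68,200 + €25,336 + €85,195 + €46,622 + €3,135 = €228,488 (under)
Jun 2020–Oct 2020: €25,336 + €85,195 + €46,622 + €3,135 + €44,344 = €204,632 (under)
Jul 2020–Nov 2020: €85,195 + €46,622 + €3,135 + €44,344 + €143,008 = €322,304 (under)
No window exceeds €353,000.

No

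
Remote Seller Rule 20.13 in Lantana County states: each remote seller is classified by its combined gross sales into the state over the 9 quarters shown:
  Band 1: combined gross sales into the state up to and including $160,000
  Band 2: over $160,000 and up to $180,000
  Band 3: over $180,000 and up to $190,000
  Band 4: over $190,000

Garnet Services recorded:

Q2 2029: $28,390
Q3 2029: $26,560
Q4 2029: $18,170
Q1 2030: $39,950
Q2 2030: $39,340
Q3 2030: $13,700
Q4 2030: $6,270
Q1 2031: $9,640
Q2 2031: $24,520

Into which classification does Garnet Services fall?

Band 4

Combined gross sales into the state: $28,390 + $26,560 + $18,170 + $39,950 + $39,340 + $13,700 + $6,270 + $9,640 + $24,520 = $206,540.
$206,540 > $190,000, so Band 4 applies.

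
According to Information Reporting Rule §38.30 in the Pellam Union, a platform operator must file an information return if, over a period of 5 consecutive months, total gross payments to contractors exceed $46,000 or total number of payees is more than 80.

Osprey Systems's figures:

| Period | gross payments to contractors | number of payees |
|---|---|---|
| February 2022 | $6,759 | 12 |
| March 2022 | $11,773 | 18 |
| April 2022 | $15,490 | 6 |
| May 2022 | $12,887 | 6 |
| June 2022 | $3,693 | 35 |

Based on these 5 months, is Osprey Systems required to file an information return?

Total gross payments to contractors: $6,759 + $11,773 + $15,490 + $12,887 + $3,693 = $50,602 (> $46,000).
Total number of payees: 12 + 18 + 6 + 6 + 35 = 77 (≤ 80).
The test is 'or': at least one threshold is exceeded.

Yes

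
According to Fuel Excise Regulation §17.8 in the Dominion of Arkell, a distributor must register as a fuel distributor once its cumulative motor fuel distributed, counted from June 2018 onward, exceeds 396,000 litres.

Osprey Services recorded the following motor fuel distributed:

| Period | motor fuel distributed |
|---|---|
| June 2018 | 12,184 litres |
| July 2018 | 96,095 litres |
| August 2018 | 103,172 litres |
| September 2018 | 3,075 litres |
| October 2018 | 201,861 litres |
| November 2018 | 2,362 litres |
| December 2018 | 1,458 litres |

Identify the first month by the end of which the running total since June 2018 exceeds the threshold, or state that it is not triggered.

Through June 2018: 12,184 litres
Through July 2018: 108,279 litres
Through August 2018: 211,451 litres
Through September 2018: 214,526 litres
Through October 2018: 416,387 litres ← exceeds threshold

October 2018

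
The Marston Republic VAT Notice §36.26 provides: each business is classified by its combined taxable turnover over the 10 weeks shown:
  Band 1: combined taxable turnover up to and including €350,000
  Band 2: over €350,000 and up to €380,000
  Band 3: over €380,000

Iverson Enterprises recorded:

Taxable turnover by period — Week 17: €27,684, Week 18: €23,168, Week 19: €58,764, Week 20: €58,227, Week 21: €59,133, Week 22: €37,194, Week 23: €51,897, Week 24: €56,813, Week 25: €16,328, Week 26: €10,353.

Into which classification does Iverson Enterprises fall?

Combined taxable turnover: €27,684 + €23,168 + €58,764 + €58,227 + €59,133 + €37,194 + €51,897 + €56,813 + €16,328 + €10,353 = €399,561.
€399,561 > €380,000, so Band 3 applies.

Band 3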